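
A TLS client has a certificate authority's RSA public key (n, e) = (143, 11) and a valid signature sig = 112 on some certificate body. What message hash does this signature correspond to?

57

sig^2 ≡ 112^2 = 12544 ≡ 103
sig^4 ≡ 103^2 = 10609 ≡ 27
sig^8 ≡ 27^2 = 729 ≡ 14
11 = 8 + 2 + 1, so sig^11 ≡ 14·103·112 ≡ 57 (mod 143)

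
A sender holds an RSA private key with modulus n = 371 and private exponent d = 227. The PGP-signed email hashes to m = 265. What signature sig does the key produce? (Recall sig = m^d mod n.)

265

m^2 ≡ 265^2 = 70225 ≡ 106
m^4 ≡ 106^2 = 11236 ≡ 106
m^8 ≡ 106^2 = 11236 ≡ 106
m^16 ≡ 106^2 = 11236 ≡ 106
m^32 ≡ 106^2 = 11236 ≡ 106
m^64 ≡ 106^2 = 11236 ≡ 106
m^128 ≡ 106^2 = 11236 ≡ 106
227 = 128 + 64 + 32 + 2 + 1, so m^227 ≡ 106·106·106·106·265 ≡ 265 (mod 371)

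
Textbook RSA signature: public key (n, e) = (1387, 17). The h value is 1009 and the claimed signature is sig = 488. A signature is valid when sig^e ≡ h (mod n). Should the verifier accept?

reject

sig^17 mod 1387 = 1295
1295 ≠ 1009, so verification fails.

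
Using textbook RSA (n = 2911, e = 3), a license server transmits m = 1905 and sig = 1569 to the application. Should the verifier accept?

accept

sig^2 ≡ 1569^2 = 2461761 ≡ 1966
3 = 2 + 1, so sig^3 ≡ 1966·1569 ≡ 1905 (mod 2911)
Since 1905 equals the digest 1905, verification succeeds.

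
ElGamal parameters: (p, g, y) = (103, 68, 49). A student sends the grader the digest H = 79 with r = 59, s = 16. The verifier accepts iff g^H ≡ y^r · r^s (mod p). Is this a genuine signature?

forged

Left side g^H mod p:
68^2 = 4624 ≡ 92
68^4 ≡ 92^2 = 8464 ≡ 18
68^8 ≡ 18^2 = 324 ≡ 15
68^16 ≡ 15^2 = 225 ≡ 19
68^32 ≡ 19^2 = 361 ≡ 52
68^64 ≡ 52^2 = 2704 ≡ 26
79 = 64 + 8 + 4 + 2 + 1, so 68^79 ≡ 26·15·18·92·68 ≡ 83 (mod 103)
Right side y^r · r^s mod p:
49^2 = 2401 ≡ 32
49^4 ≡ 32^2 = 1024 ≡ 97
49^8 ≡ 97^2 = 9409 ≡ 36
49^16 ≡ 36^2 = 1296 ≡ 60
49^32 ≡ 60^2 = 3600 ≡ 98
59 = 32 + 16 + 8 + 2 + 1, so 49^59 ≡ 98·60·36·32·49 ≡ 36 (mod 103)
59^2 = 3481 ≡ 82
59^4 ≡ 82^2 = 6724 ≡ 29
59^8 ≡ 29^2 = 841 ≡ 17
59^16 ≡ 17^2 = 289 ≡ 83
36·83 = 2988 ≡ 1 (mod 103)
83 ≠ 1, so verification fails.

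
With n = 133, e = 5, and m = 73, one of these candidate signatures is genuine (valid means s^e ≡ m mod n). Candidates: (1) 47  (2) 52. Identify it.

1

Candidate 1: 47^2 = 2209 ≡ 81; 47^4 ≡ 81^2 = 6561 ≡ 44; 5 = 4 + 1, so 47^5 ≡ 44·47 ≡ 73 (mod 133)
  → matches m = 73
Candidate 2: 52^2 = 2704 ≡ 44; 52^4 ≡ 44^2 = 1936 ≡ 74; 5 = 4 + 1, so 52^5 ≡ 74·52 ≡ 124 (mod 133)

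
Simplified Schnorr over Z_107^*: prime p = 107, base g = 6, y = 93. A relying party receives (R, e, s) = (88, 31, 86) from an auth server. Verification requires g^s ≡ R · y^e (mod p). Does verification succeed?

passes

g^s mod p:
Squares mod 107: 6^1≡6, 6^2≡36, 6^4≡12, 6^8≡37, 6^16≡85, 6^32≡56, 6^64≡33
86 = 64 + 16 + 4 + 2, so 6^86 ≡ 33·85·12·36 ≡ 92 (mod 107)
R · y^e mod p:
Squares mod 107: 93^1≡93, 93^2≡89, 93^4≡3, 93^8≡9, 93^16≡81
31 = 16 + 8 + 4 + 2 + 1, so 93^31 ≡ 81·9·3·89·93 ≡ 74 (mod 107)
88·74 = 6512 ≡ 92 (mod 107)
92 ≡ 92 (mod 107); signature holds.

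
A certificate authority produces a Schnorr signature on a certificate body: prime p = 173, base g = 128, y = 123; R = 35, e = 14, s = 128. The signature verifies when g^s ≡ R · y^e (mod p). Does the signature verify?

verifies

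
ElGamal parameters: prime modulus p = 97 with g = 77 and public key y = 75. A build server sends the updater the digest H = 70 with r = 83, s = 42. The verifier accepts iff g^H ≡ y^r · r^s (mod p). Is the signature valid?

invalid

Left side g^H mod p:
77^2 = 5929 ≡ 12
77^4 ≡ 12^2 = 144 ≡ 47
77^8 ≡ 47^2 = 2209 ≡ 75
77^16 ≡ 75^2 = 5625 ≡ 96
77^32 ≡ 96^2 = 9216 ≡ 1
77^64 ≡ 1^2 = 1
70 = 64 + 4 + 2, so 77^70 ≡ 1·47·12 ≡ 79 (mod 97)
Right side y^r · r^s mod p:
75^2 = 5625 ≡ 96
75^4 ≡ 96^2 = 9216 ≡ 1
75^8 ≡ 1^2 = 1
75^16 ≡ 1^2 = 1
75^32 ≡ 1^2 = 1
75^64 ≡ 1^2 = 1
83 = 64 + 16 + 2 + 1, so 75^83 ≡ 1·1·96·75 ≡ 22 (mod 97)
83^2 = 6889 ≡ 2
83^4 ≡ 2^2 = 4
83^8 ≡ 4^2 = 16
83^16 ≡ 16^2 = 256 ≡ 62
83^32 ≡ 62^2 = 3844 ≡ 61
42 = 32 + 8 + 2, so 83^42 ≡ 61·16·2 ≡ 12 (mod 97)
22·12 = 264 ≡ 70 (mod 97)
79 ≠ 70, so verification fails.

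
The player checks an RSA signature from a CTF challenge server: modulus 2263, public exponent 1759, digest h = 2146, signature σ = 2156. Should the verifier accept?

σ^2 ≡ 2156^2 = 4648336 ≡ 134
σ^4 ≡ 134^2 = 17956 ≡ 2115
σ^8 ≡ 2115^2 = 4473225 ≡ 1537
σ^16 ≡ 1537^2 = 2362369 ≡ 2060
σ^32 ≡ 2060^2 = 4243600 ≡ 475
σ^64 ≡ 475^2 = 225625 ≡ 1588
σ^128 ≡ 1588^2 = 2521744 ≡ 762
σ^256 ≡ 762^2 = 580644 ≡ 1316
σ^512 ≡ 1316^2 = 1731856 ≡ 661
σ^1024 ≡ 661^2 = 436921 ≡ 162
1759 = 1024 + 512 + 128 + 64 + 16 + 8 + 4 + 2 + 1, so σ^1759 ≡ 162·661·762·1588·2060·1537·2115·134·2156 ≡ 117 (mod 2263)
117 ≠ 2146, so verification fails.

reject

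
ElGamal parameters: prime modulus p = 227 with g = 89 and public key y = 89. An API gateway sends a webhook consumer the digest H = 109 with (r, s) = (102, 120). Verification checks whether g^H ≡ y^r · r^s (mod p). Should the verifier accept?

reject

Left side g^H mod p:
89^2 = 7921 ≡ 203
89^4 ≡ 203^2 = 41209 ≡ 122
89^8 ≡ 122^2 = 14884 ≡ 129
89^16 ≡ 129^2 = 16641 ≡ 70
89^32 ≡ 70^2 = 4900 ≡ 133
89^64 ≡ 133^2 = 17689 ≡ 210
109 = 64 + 32 + 8 + 4 + 1, so 89^109 ≡ 210·133·129·122·89 ≡ 147 (mod 227)
Right side y^r · r^s mod p:
89^2 = 7921 ≡ 203
89^4 ≡ 203^2 = 41209 ≡ 122
89^8 ≡ 122^2 = 14884 ≡ 129
89^16 ≡ 129^2 = 16641 ≡ 70
89^32 ≡ 70^2 = 4900 ≡ 133
89^64 ≡ 133^2 = 17689 ≡ 210
102 = 64 + 32 + 4 + 2, so 89^102 ≡ 210·133·122·203 ≡ 207 (mod 227)
102^2 = 10404 ≡ 189
102^4 ≡ 189^2 = 35721 ≡ 82
102^8 ≡ 82^2 = 6724 ≡ 141
102^16 ≡ 141^2 = 19881 ≡ 132
102^32 ≡ 132^2 = 17424 ≡ 172
102^64 ≡ 172^2 = 29584 ≡ 74
120 = 64 + 32 + 16 + 8, so 102^120 ≡ 74·172·132·141 ≡ 195 (mod 227)
207·195 = 40365 ≡ 186 (mod 227)
147 ≠ 186, so verification fails.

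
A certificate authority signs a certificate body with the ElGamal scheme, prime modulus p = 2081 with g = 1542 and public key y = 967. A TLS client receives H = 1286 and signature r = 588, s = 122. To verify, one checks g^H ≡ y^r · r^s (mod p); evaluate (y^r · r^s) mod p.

2041

Squares mod 2081: 967^1≡967, 967^2≡720, 967^4≡231, 967^8≡1336, 967^16≡1479, 967^32≡310, 967^64≡374, 967^128≡449, 967^256≡1825, 967^512≡1025
588 = 512 + 64 + 8 + 4, so 967^588 ≡ 1025·374·1336·231 ≡ 1234 (mod 2081)
Squares mod 2081: 588^1≡588, 588^2≡298, 588^4≡1402, 588^8≡1140, 588^16≡1056, 588^32≡1801, 588^64≡1403
122 = 64 + 32 + 16 + 8 + 2, so 588^122 ≡ 1403·1801·1056·1140·298 ≡ 1086 (mod 2081)
y^r · r^s ≡ 1234·1086 = 1340124 ≡ 2041 (mod 2081)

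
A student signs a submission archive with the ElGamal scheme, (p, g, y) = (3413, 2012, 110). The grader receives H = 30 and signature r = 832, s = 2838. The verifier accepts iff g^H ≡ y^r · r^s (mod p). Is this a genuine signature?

Left side g^H mod p:
Squares mod 3413: 2012^1≡2012, 2012^2≡326, 2012^4≡473, 2012^8≡1884, 2012^16≡3349
30 = 16 + 8 + 4 + 2, so 2012^30 ≡ 3349·1884·473·326 ≡ 2253 (mod 3413)
Right side y^r · r^s mod p:
Squares mod 3413: 110^1≡110, 110^2≡1861, 110^4≡2539, 110^8≡2777, 110^16≡1762, 110^32≡2227, 110^64≡440, 110^128≡2472, 110^256≡1514, 110^512≡2073
832 = 512 + 256 + 64, so 110^832 ≡ 2073·1514·440 ≡ 2098 (mod 3413)
Squares mod 3413: 832^1≡832, 832^2≡2798, 832^4≡2795, 832^8≡3081, 832^16≡1008, 832^32≡2403, 832^64≡3026, 832^128≡3010, 832^256≡1998, 832^512≡2207, 832^1024≡498, 832^2048≡2268
2838 = 2048 + 512 + 256 + 16 + 4 + 2, so 832^2838 ≡ 2268·2207·1998·1008·2795·2798 ≡ 2778 (mod 3413)
2098·2778 = 5828244 ≡ 2253 (mod 3413)
2253 ≡ 2253 (mod 3413), so the signature is genuine.

genuine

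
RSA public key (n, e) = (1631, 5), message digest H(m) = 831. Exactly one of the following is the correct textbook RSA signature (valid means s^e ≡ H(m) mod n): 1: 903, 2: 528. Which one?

2

Candidate 1: 903^2 = 815409 ≡ 1540; 903^4 ≡ 1540^2 = 2371600 ≡ 126; 5 = 4 + 1, so 903^5 ≡ 126·903 ≡ 1239 (mod 1631)
Candidate 2: 528^2 = 278784 ≡ 1514; 528^4 ≡ 1514^2 = 2292196 ≡ 641; 5 = 4 + 1, so 528^5 ≡ 641·528 ≡ 831 (mod 1631)
  → matches H(m) = 831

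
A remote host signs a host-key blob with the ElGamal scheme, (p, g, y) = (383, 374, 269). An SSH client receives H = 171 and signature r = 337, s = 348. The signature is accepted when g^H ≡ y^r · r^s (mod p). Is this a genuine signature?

forged

Left side g^H mod p:
374^2 = 139876 ≡ 81
374^4 ≡ 81^2 = 6561 ≡ 50
374^8 ≡ 50^2 = 2500 ≡ 202
374^16 ≡ 202^2 = 40804 ≡ 206
374^32 ≡ 206^2 = 42436 ≡ 306
374^64 ≡ 306^2 = 93636 ≡ 184
374^128 ≡ 184^2 = 33856 ≡ 152
171 = 128 + 32 + 8 + 2 + 1, so 374^171 ≡ 152·306·202·81·374 ≡ 355 (mod 383)
Right side y^r · r^s mod p:
269^2 = 72361 ≡ 357
269^4 ≡ 357^2 = 127449 ≡ 293
269^8 ≡ 293^2 = 85849 ≡ 57
269^16 ≡ 57^2 = 3249 ≡ 185
269^32 ≡ 185^2 = 34225 ≡ 138
269^64 ≡ 138^2 = 19044 ≡ 277
269^128 ≡ 277^2 = 76729 ≡ 129
269^256 ≡ 129^2 = 16641 ≡ 172
337 = 256 + 64 + 16 + 1, so 269^337 ≡ 172·277·185·269 ≡ 30 (mod 383)
337^2 = 113569 ≡ 201
337^4 ≡ 201^2 = 40401 ≡ 186
337^8 ≡ 186^2 = 34596 ≡ 126
337^16 ≡ 126^2 = 15876 ≡ 173
337^32 ≡ 173^2 = 29929 ≡ 55
337^64 ≡ 55^2 = 3025 ≡ 344
337^128 ≡ 344^2 = 118336 ≡ 372
337^256 ≡ 372^2 = 138384 ≡ 121
348 = 256 + 64 + 16 + 8 + 4, so 337^348 ≡ 121·344·173·126·186 ≡ 81 (mod 383)
30·81 = 2430 ≡ 132 (mod 383)
355 ≠ 132, so verification fails.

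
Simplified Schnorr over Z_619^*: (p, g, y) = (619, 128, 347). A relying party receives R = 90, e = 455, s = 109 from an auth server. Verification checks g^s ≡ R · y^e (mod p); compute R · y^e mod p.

97

347^2 = 120409 ≡ 323
347^4 ≡ 323^2 = 104329 ≡ 337
347^8 ≡ 337^2 = 113569 ≡ 292
347^16 ≡ 292^2 = 85264 ≡ 461
347^32 ≡ 461^2 = 212521 ≡ 204
347^64 ≡ 204^2 = 41616 ≡ 143
347^128 ≡ 143^2 = 20449 ≡ 22
347^256 ≡ 22^2 = 484
455 = 256 + 128 + 64 + 4 + 2 + 1, so 347^455 ≡ 484·22·143·337·323·347 ≡ 118 (mod 619)
R · y^e ≡ 90·118 = 10620 ≡ 97 (mod 619)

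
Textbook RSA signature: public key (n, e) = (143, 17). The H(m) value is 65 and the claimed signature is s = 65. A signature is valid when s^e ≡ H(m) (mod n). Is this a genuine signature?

genuine

s^2 ≡ 65^2 = 4225 ≡ 78
s^4 ≡ 78^2 = 6084 ≡ 78
s^8 ≡ 78^2 = 6084 ≡ 78
s^16 ≡ 78^2 = 6084 ≡ 78
17 = 16 + 1, so s^17 ≡ 78·65 ≡ 65 (mod 143)
65 = H(m), so the signature checks out.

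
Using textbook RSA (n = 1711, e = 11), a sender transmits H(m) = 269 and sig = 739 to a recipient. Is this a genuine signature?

sig^2 ≡ 739^2 = 546121 ≡ 312
sig^4 ≡ 312^2 = 97344 ≡ 1528
sig^8 ≡ 1528^2 = 2334784 ≡ 980
11 = 8 + 2 + 1, so sig^11 ≡ 980·312·739 ≡ 269 (mod 1711)
269 = H(m), so the signature checks out.

genuine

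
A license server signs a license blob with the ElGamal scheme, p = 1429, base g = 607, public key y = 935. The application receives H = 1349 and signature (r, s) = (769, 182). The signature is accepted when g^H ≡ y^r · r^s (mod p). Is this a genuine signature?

genuine

Left side g^H mod p:
607^1349 mod 1429 = 333
Right side y^r · r^s mod p:
935^769 mod 1429 = 1126
769^182 mod 1429 = 961
1126·961 = 1082086 ≡ 333 (mod 1429)
333 ≡ 333 (mod 1429), so the signature is genuine.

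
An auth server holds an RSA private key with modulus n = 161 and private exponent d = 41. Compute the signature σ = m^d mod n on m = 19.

129

m^2 ≡ 19^2 = 361 ≡ 39
m^4 ≡ 39^2 = 1521 ≡ 72
m^8 ≡ 72^2 = 5184 ≡ 32
m^16 ≡ 32^2 = 1024 ≡ 58
m^32 ≡ 58^2 = 3364 ≡ 144
41 = 32 + 8 + 1, so m^41 ≡ 144·32·19 ≡ 129 (mod 161)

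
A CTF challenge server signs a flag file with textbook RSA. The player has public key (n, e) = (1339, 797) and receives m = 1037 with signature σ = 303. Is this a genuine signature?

Squares mod 1339: σ^1≡303, σ^2≡757, σ^4≡1296, σ^8≡510, σ^16≡334, σ^32≡419, σ^64≡152, σ^128≡341, σ^256≡1127, σ^512≡757
797 = 512 + 256 + 16 + 8 + 4 + 1, so σ^797 ≡ 757·1127·334·510·1296·303 ≡ 1037 (mod 1339)
Since 1037 equals the digest 1037, verification succeeds.

genuine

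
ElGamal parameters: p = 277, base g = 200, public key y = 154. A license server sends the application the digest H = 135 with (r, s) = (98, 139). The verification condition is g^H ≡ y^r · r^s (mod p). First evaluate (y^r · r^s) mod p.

154^2 = 23716 ≡ 171
154^4 ≡ 171^2 = 29241 ≡ 156
154^8 ≡ 156^2 = 24336 ≡ 237
154^16 ≡ 237^2 = 56169 ≡ 215
154^32 ≡ 215^2 = 46225 ≡ 243
154^64 ≡ 243^2 = 59049 ≡ 48
98 = 64 + 32 + 2, so 154^98 ≡ 48·243·171 ≡ 144 (mod 277)
98^2 = 9604 ≡ 186
98^4 ≡ 186^2 = 34596 ≡ 248
98^8 ≡ 248^2 = 61504 ≡ 10
98^16 ≡ 10^2 = 100
98^32 ≡ 100^2 = 10000 ≡ 28
98^64 ≡ 28^2 = 784 ≡ 230
98^128 ≡ 230^2 = 52900 ≡ 270
139 = 128 + 8 + 2 + 1, so 98^139 ≡ 270·10·186·98 ≡ 179 (mod 277)
y^r · r^s ≡ 144·179 = 25776 ≡ 15 (mod 277)

15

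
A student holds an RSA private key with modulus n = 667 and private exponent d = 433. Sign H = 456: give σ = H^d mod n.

388

Squares mod 667: H^1≡456, H^2≡499, H^4≡210, H^8≡78, H^16≡81, H^32≡558, H^64≡542, H^128≡284, H^256≡616
433 = 256 + 128 + 32 + 16 + 1, so H^433 ≡ 616·284·558·81·456 ≡ 388 (mod 667)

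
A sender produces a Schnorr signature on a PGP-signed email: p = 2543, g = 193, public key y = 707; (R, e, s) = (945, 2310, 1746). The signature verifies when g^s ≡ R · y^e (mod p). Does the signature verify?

g^s mod p:
193^2 = 37249 ≡ 1647
193^4 ≡ 1647^2 = 2712609 ≡ 1771
193^8 ≡ 1771^2 = 3136441 ≡ 922
193^16 ≡ 922^2 = 850084 ≡ 722
193^32 ≡ 722^2 = 521284 ≡ 2512
193^64 ≡ 2512^2 = 6310144 ≡ 961
193^128 ≡ 961^2 = 923521 ≡ 412
193^256 ≡ 412^2 = 169744 ≡ 1906
193^512 ≡ 1906^2 = 3632836 ≡ 1432
193^1024 ≡ 1432^2 = 2050624 ≡ 966
1746 = 1024 + 512 + 128 + 64 + 16 + 2, so 193^1746 ≡ 966·1432·412·961·722·1647 ≡ 24 (mod 2543)
R · y^e mod p:
707^2 = 499849 ≡ 1421
707^4 ≡ 1421^2 = 2019241 ≡ 99
707^8 ≡ 99^2 = 9801 ≡ 2172
707^16 ≡ 2172^2 = 4717584 ≡ 319
707^32 ≡ 319^2 = 101761 ≡ 41
707^64 ≡ 41^2 = 1681
707^128 ≡ 1681^2 = 2825761 ≡ 488
707^256 ≡ 488^2 = 238144 ≡ 1645
707^512 ≡ 1645^2 = 2706025 ≡ 273
707^1024 ≡ 273^2 = 74529 ≡ 782
707^2048 ≡ 782^2 = 611524 ≡ 1204
2310 = 2048 + 256 + 4 + 2, so 707^2310 ≡ 1204·1645·99·1421 ≡ 1324 (mod 2543)
945·1324 = 1251180 ≡ 24 (mod 2543)
24 ≡ 24 (mod 2543); signature holds.

verifies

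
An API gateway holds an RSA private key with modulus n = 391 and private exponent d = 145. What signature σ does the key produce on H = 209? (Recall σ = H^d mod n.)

H^2 ≡ 209^2 = 43681 ≡ 280
H^4 ≡ 280^2 = 78400 ≡ 200
H^8 ≡ 200^2 = 40000 ≡ 118
H^16 ≡ 118^2 = 13924 ≡ 239
H^32 ≡ 239^2 = 57121 ≡ 35
H^64 ≡ 35^2 = 1225 ≡ 52
H^128 ≡ 52^2 = 2704 ≡ 358
145 = 128 + 16 + 1, so H^145 ≡ 358·239·209 ≡ 73 (mod 391)

73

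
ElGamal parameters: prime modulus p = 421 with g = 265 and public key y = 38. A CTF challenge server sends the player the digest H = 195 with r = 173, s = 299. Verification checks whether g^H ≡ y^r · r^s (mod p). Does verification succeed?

Left side g^H mod p:
265^2 = 70225 ≡ 339
265^4 ≡ 339^2 = 114921 ≡ 409
265^8 ≡ 409^2 = 167281 ≡ 144
265^16 ≡ 144^2 = 20736 ≡ 107
265^32 ≡ 107^2 = 11449 ≡ 82
265^64 ≡ 82^2 = 6724 ≡ 409
265^128 ≡ 409^2 = 167281 ≡ 144
195 = 128 + 64 + 2 + 1, so 265^195 ≡ 144·409·339·265 ≡ 29 (mod 421)
Right side y^r · r^s mod p:
38^2 = 1444 ≡ 181
38^4 ≡ 181^2 = 32761 ≡ 344
38^8 ≡ 344^2 = 118336 ≡ 35
38^16 ≡ 35^2 = 1225 ≡ 383
38^32 ≡ 383^2 = 146689 ≡ 181
38^64 ≡ 181^2 = 32761 ≡ 344
38^128 ≡ 344^2 = 118336 ≡ 35
173 = 128 + 32 + 8 + 4 + 1, so 38^173 ≡ 35·181·35·344·38 ≡ 386 (mod 421)
173^2 = 29929 ≡ 38
173^4 ≡ 38^2 = 1444 ≡ 181
173^8 ≡ 181^2 = 32761 ≡ 344
173^16 ≡ 344^2 = 118336 ≡ 35
173^32 ≡ 35^2 = 1225 ≡ 383
173^64 ≡ 383^2 = 146689 ≡ 181
173^128 ≡ 181^2 = 32761 ≡ 344
173^256 ≡ 344^2 = 118336 ≡ 35
299 = 256 + 32 + 8 + 2 + 1, so 173^299 ≡ 35·383·344·38·173 ≡ 348 (mod 421)
386·348 = 134328 ≡ 29 (mod 421)
29 ≡ 29 (mod 421), so the signature is genuine.

passes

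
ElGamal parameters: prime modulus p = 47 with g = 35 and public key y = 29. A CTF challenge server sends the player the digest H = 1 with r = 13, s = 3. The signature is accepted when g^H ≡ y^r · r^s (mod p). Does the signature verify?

does not verify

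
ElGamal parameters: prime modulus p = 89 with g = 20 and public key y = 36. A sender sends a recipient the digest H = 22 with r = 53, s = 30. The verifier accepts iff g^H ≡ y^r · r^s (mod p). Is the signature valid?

invalid

Left side g^H mod p:
20^2 = 400 ≡ 44
20^4 ≡ 44^2 = 1936 ≡ 67
20^8 ≡ 67^2 = 4489 ≡ 39
20^16 ≡ 39^2 = 1521 ≡ 8
22 = 16 + 4 + 2, so 20^22 ≡ 8·67·44 ≡ 88 (mod 89)
Right side y^r · r^s mod p:
36^2 = 1296 ≡ 50
36^4 ≡ 50^2 = 2500 ≡ 8
36^8 ≡ 8^2 = 64
36^16 ≡ 64^2 = 4096 ≡ 2
36^32 ≡ 2^2 = 4
53 = 32 + 16 + 4 + 1, so 36^53 ≡ 4·2·8·36 ≡ 79 (mod 89)
53^2 = 2809 ≡ 50
53^4 ≡ 50^2 = 2500 ≡ 8
53^8 ≡ 8^2 = 64
53^16 ≡ 64^2 = 4096 ≡ 2
30 = 16 + 8 + 4 + 2, so 53^30 ≡ 2·64·8·50 ≡ 25 (mod 89)
79·25 = 1975 ≡ 17 (mod 89)
88 ≠ 17, so verification fails.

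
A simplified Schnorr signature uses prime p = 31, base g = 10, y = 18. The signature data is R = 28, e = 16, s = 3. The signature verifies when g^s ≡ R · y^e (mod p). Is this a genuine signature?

g^s mod p:
Squares mod 31: 10^1≡10, 10^2≡7
3 = 2 + 1, so 10^3 ≡ 7·10 ≡ 8 (mod 31)
R · y^e mod p:
Squares mod 31: 18^1≡18, 18^2≡14, 18^4≡10, 18^8≡7, 18^16≡18
18^16 ≡ 18 (mod 31)
28·18 = 504 ≡ 8 (mod 31)
8 ≡ 8 (mod 31); signature holds.

genuine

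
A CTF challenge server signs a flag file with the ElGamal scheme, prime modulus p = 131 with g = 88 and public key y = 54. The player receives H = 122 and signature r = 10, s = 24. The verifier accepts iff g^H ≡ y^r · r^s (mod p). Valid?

Left side g^H mod p:
88^2 = 7744 ≡ 15
88^4 ≡ 15^2 = 225 ≡ 94
88^8 ≡ 94^2 = 8836 ≡ 59
88^16 ≡ 59^2 = 3481 ≡ 75
88^32 ≡ 75^2 = 5625 ≡ 123
88^64 ≡ 123^2 = 15129 ≡ 64
122 = 64 + 32 + 16 + 8 + 2, so 88^122 ≡ 64·123·75·59·15 ≡ 20 (mod 131)
Right side y^r · r^s mod p:
54^2 = 2916 ≡ 34
54^4 ≡ 34^2 = 1156 ≡ 108
54^8 ≡ 108^2 = 11664 ≡ 5
10 = 8 + 2, so 54^10 ≡ 5·34 ≡ 39 (mod 131)
10^2 = 100
10^4 ≡ 100^2 = 10000 ≡ 44
10^8 ≡ 44^2 = 1936 ≡ 102
10^16 ≡ 102^2 = 10404 ≡ 55
24 = 16 + 8, so 10^24 ≡ 55·102 ≡ 108 (mod 131)
39·108 = 4212 ≡ 20 (mod 131)
20 ≡ 20 (mod 131), so the signature is genuine.

yes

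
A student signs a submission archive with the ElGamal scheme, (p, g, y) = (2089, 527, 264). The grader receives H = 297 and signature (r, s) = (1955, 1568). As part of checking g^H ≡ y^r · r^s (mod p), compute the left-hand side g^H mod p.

527^2 = 277729 ≡ 1981
527^4 ≡ 1981^2 = 3924361 ≡ 1219
527^8 ≡ 1219^2 = 1485961 ≡ 682
527^16 ≡ 682^2 = 465124 ≡ 1366
527^32 ≡ 1366^2 = 1865956 ≡ 479
527^64 ≡ 479^2 = 229441 ≡ 1740
527^128 ≡ 1740^2 = 3027600 ≡ 639
527^256 ≡ 639^2 = 408321 ≡ 966
297 = 256 + 32 + 8 + 1, so 527^297 ≡ 966·479·682·527 ≡ 53 (mod 2089)

53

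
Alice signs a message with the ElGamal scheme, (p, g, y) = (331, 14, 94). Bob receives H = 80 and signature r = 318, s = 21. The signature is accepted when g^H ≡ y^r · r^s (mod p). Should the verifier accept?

reject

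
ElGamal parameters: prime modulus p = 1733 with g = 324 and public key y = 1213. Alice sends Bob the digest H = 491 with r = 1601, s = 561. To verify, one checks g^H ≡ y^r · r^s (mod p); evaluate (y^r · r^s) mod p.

1419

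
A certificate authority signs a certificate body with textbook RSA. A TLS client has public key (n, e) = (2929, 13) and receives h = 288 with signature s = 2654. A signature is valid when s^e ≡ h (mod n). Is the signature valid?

s^2 ≡ 2654^2 = 7043716 ≡ 2400
s^4 ≡ 2400^2 = 5760000 ≡ 1586
s^8 ≡ 1586^2 = 2515396 ≡ 2314
13 = 8 + 4 + 1, so s^13 ≡ 2314·1586·2654 ≡ 288 (mod 2929)
s^13 mod 2929 = 288 matches h.

valid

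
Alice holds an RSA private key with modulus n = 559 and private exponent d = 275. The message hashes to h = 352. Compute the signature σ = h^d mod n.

h^2 ≡ 352^2 = 123904 ≡ 365
h^4 ≡ 365^2 = 133225 ≡ 183
h^8 ≡ 183^2 = 33489 ≡ 508
h^16 ≡ 508^2 = 258064 ≡ 365
h^32 ≡ 365^2 = 133225 ≡ 183
h^64 ≡ 183^2 = 33489 ≡ 508
h^128 ≡ 508^2 = 258064 ≡ 365
h^256 ≡ 365^2 = 133225 ≡ 183
275 = 256 + 16 + 2 + 1, so h^275 ≡ 183·365·365·352 ≡ 495 (mod 559)

495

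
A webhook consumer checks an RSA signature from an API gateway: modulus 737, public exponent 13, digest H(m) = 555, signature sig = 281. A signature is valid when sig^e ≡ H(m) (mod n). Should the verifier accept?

sig^2 ≡ 281^2 = 78961 ≡ 102
sig^4 ≡ 102^2 = 10404 ≡ 86
sig^8 ≡ 86^2 = 7396 ≡ 26
13 = 8 + 4 + 1, so sig^13 ≡ 26·86·281 ≡ 392 (mod 737)
The recovered value 392 does not match the digest 555.

reject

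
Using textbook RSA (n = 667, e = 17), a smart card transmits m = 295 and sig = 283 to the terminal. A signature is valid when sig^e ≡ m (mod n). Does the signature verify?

verifies

sig^2 ≡ 283^2 = 80089 ≡ 49
sig^4 ≡ 49^2 = 2401 ≡ 400
sig^8 ≡ 400^2 = 160000 ≡ 587
sig^16 ≡ 587^2 = 344569 ≡ 397
17 = 16 + 1, so sig^17 ≡ 397·283 ≡ 295 (mod 667)
Since 295 equals the digest 295, verification succeeds.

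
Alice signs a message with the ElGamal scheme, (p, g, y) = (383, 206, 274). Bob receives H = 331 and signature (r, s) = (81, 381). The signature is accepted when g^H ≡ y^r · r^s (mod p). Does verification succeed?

fails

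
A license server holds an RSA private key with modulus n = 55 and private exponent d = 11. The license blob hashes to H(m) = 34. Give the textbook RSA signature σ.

34

(H(m))^2 ≡ 34^2 = 1156 ≡ 1
(H(m))^4 ≡ 1^2 = 1
(H(m))^8 ≡ 1^2 = 1
11 = 8 + 2 + 1, so (H(m))^11 ≡ 1·1·34 ≡ 34 (mod 55)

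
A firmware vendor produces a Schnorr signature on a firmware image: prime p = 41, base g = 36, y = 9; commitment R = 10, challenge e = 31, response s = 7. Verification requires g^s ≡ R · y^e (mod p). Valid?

g^s mod p:
36^2 = 1296 ≡ 25
36^4 ≡ 25^2 = 625 ≡ 10
7 = 4 + 2 + 1, so 36^7 ≡ 10·25·36 ≡ 21 (mod 41)
R · y^e mod p:
9^2 = 81 ≡ 40
9^4 ≡ 40^2 = 1600 ≡ 1
9^8 ≡ 1^2 = 1
9^16 ≡ 1^2 = 1
31 = 16 + 8 + 4 + 2 + 1, so 9^31 ≡ 1·1·1·40·9 ≡ 32 (mod 41)
10·32 = 320 ≡ 33 (mod 41)
21 ≠ 33; the check fails.

no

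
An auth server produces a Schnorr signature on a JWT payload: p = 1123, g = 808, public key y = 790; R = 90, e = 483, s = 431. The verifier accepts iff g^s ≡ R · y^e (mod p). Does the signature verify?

does not verify

g^s mod p:
Squares mod 1123: 808^1≡808, 808^2≡401, 808^4≡212, 808^8≡24, 808^16≡576, 808^32≡491, 808^64≡759, 808^128≡1105, 808^256≡324
431 = 256 + 128 + 32 + 8 + 4 + 2 + 1, so 808^431 ≡ 324·1105·491·24·212·401·808 ≡ 999 (mod 1123)
R · y^e mod p:
Squares mod 1123: 790^1≡790, 790^2≡835, 790^4≡965, 790^8≡258, 790^16≡307, 790^32≡1040, 790^64≡151, 790^128≡341, 790^256≡612
483 = 256 + 128 + 64 + 32 + 2 + 1, so 790^483 ≡ 612·341·151·1040·835·790 ≡ 42 (mod 1123)
90·42 = 3780 ≡ 411 (mod 1123)
999 ≠ 411; the check fails.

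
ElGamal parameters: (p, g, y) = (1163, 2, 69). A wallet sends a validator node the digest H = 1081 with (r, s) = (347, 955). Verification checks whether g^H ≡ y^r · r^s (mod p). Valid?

no

Left side g^H mod p:
2^2 = 4
2^4 ≡ 4^2 = 16
2^8 ≡ 16^2 = 256
2^16 ≡ 256^2 = 65536 ≡ 408
2^32 ≡ 408^2 = 166464 ≡ 155
2^64 ≡ 155^2 = 24025 ≡ 765
2^128 ≡ 765^2 = 585225 ≡ 236
2^256 ≡ 236^2 = 55696 ≡ 1035
2^512 ≡ 1035^2 = 1071225 ≡ 102
2^1024 ≡ 102^2 = 10404 ≡ 1100
1081 = 1024 + 32 + 16 + 8 + 1, so 2^1081 ≡ 1100·155·408·256·2 ≡ 1159 (mod 1163)
Right side y^r · r^s mod p:
69^2 = 4761 ≡ 109
69^4 ≡ 109^2 = 11881 ≡ 251
69^8 ≡ 251^2 = 63001 ≡ 199
69^16 ≡ 199^2 = 39601 ≡ 59
69^32 ≡ 59^2 = 3481 ≡ 1155
69^64 ≡ 1155^2 = 1334025 ≡ 64
69^128 ≡ 64^2 = 4096 ≡ 607
69^256 ≡ 607^2 = 368449 ≡ 941
347 = 256 + 64 + 16 + 8 + 2 + 1, so 69^347 ≡ 941·64·59·199·109·69 ≡ 1147 (mod 1163)
347^2 = 120409 ≡ 620
347^4 ≡ 620^2 = 384400 ≡ 610
347^8 ≡ 610^2 = 372100 ≡ 1103
347^16 ≡ 1103^2 = 1216609 ≡ 111
347^32 ≡ 111^2 = 12321 ≡ 691
347^64 ≡ 691^2 = 477481 ≡ 651
347^128 ≡ 651^2 = 423801 ≡ 469
347^256 ≡ 469^2 = 219961 ≡ 154
347^512 ≡ 154^2 = 23716 ≡ 456
955 = 512 + 256 + 128 + 32 + 16 + 8 + 2 + 1, so 347^955 ≡ 456·154·469·691·111·1103·620·347 ≡ 589 (mod 1163)
1147·589 = 675583 ≡ 1043 (mod 1163)
1159 ≠ 1043, so verification fails.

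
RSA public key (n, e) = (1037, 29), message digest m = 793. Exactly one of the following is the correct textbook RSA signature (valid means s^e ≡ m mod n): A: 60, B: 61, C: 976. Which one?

Candidate A: 60^29 mod 1037 = 365
Candidate B: 61^29 mod 1037 = 793
  → matches m = 793
Candidate C: 976^29 mod 1037 = 244

B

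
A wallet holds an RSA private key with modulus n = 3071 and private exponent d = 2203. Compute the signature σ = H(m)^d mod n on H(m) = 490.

90

Squares mod 3071: (H(m))^1≡490, (H(m))^2≡562, (H(m))^4≡2602, (H(m))^8≡1920, (H(m))^16≡1200, (H(m))^32≡2772, (H(m))^64≡342, (H(m))^128≡266, (H(m))^256≡123, (H(m))^512≡2845, (H(m))^1024≡1940, (H(m))^2048≡1625
2203 = 2048 + 128 + 16 + 8 + 2 + 1, so (H(m))^2203 ≡ 1625·266·1200·1920·562·490 ≡ 90 (mod 3071)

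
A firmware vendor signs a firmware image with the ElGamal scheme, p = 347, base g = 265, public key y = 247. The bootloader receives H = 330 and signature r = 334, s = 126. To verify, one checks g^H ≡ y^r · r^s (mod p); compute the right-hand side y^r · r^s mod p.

247^2 = 61009 ≡ 284
247^4 ≡ 284^2 = 80656 ≡ 152
247^8 ≡ 152^2 = 23104 ≡ 202
247^16 ≡ 202^2 = 40804 ≡ 205
247^32 ≡ 205^2 = 42025 ≡ 38
247^64 ≡ 38^2 = 1444 ≡ 56
247^128 ≡ 56^2 = 3136 ≡ 13
247^256 ≡ 13^2 = 169
334 = 256 + 64 + 8 + 4 + 2, so 247^334 ≡ 169·56·202·152·284 ≡ 126 (mod 347)
334^2 = 111556 ≡ 169
334^4 ≡ 169^2 = 28561 ≡ 107
334^8 ≡ 107^2 = 11449 ≡ 345
334^16 ≡ 345^2 = 119025 ≡ 4
334^32 ≡ 4^2 = 16
334^64 ≡ 16^2 = 256
126 = 64 + 32 + 16 + 8 + 4 + 2, so 334^126 ≡ 256·16·4·345·107·169 ≡ 49 (mod 347)
y^r · r^s ≡ 126·49 = 6174 ≡ 275 (mod 347)

275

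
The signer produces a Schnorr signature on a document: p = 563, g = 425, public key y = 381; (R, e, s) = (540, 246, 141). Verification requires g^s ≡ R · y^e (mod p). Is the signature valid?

g^s mod p:
425^2 = 180625 ≡ 465
425^4 ≡ 465^2 = 216225 ≡ 33
425^8 ≡ 33^2 = 1089 ≡ 526
425^16 ≡ 526^2 = 276676 ≡ 243
425^32 ≡ 243^2 = 59049 ≡ 497
425^64 ≡ 497^2 = 247009 ≡ 415
425^128 ≡ 415^2 = 172225 ≡ 510
141 = 128 + 8 + 4 + 1, so 425^141 ≡ 510·526·33·425 ≡ 475 (mod 563)
R · y^e mod p:
381^2 = 145161 ≡ 470
381^4 ≡ 470^2 = 220900 ≡ 204
381^8 ≡ 204^2 = 41616 ≡ 517
381^16 ≡ 517^2 = 267289 ≡ 427
381^32 ≡ 427^2 = 182329 ≡ 480
381^64 ≡ 480^2 = 230400 ≡ 133
381^128 ≡ 133^2 = 17689 ≡ 236
246 = 128 + 64 + 32 + 16 + 4 + 2, so 381^246 ≡ 236·133·480·427·204·470 ≡ 192 (mod 563)
540·192 = 103680 ≡ 88 (mod 563)
475 ≠ 88; the check fails.

invalid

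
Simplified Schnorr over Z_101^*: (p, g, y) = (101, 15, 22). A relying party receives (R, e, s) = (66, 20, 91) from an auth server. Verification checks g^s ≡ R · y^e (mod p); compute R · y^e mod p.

90

22^2 = 484 ≡ 80
22^4 ≡ 80^2 = 6400 ≡ 37
22^8 ≡ 37^2 = 1369 ≡ 56
22^16 ≡ 56^2 = 3136 ≡ 5
20 = 16 + 4, so 22^20 ≡ 5·37 ≡ 84 (mod 101)
R · y^e ≡ 66·84 = 5544 ≡ 90 (mod 101)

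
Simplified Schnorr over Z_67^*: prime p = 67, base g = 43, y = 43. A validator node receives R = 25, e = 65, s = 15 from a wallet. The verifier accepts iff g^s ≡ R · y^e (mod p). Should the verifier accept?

reject

g^s mod p:
Squares mod 67: 43^1≡43, 43^2≡40, 43^4≡59, 43^8≡64
15 = 8 + 4 + 2 + 1, so 43^15 ≡ 64·59·40·43 ≡ 8 (mod 67)
R · y^e mod p:
Squares mod 67: 43^1≡43, 43^2≡40, 43^4≡59, 43^8≡64, 43^16≡9, 43^32≡14, 43^64≡62
65 = 64 + 1, so 43^65 ≡ 62·43 ≡ 53 (mod 67)
25·53 = 1325 ≡ 52 (mod 67)
8 ≠ 52; the check fails.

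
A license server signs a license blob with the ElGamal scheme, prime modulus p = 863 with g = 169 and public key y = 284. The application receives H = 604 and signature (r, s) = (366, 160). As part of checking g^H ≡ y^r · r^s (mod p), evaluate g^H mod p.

169^604 mod 863 = 775

775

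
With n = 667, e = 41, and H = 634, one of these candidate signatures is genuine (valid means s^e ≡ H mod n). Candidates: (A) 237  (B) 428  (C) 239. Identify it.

Candidate A: Squares mod 667: 237^1≡237, 237^2≡141, 237^4≡538, 237^8≡633, 237^16≡489, 237^32≡335; 41 = 32 + 8 + 1, so 237^41 ≡ 335·633·237 ≡ 586 (mod 667)
Candidate B: Squares mod 667: 428^1≡428, 428^2≡426, 428^4≡52, 428^8≡36, 428^16≡629, 428^32≡110; 41 = 32 + 8 + 1, so 428^41 ≡ 110·36·428 ≡ 33 (mod 667)
Candidate C: Squares mod 667: 239^1≡239, 239^2≡426, 239^4≡52, 239^8≡36, 239^16≡629, 239^32≡110; 41 = 32 + 8 + 1, so 239^41 ≡ 110·36·239 ≡ 634 (mod 667)
  → matches H = 634

C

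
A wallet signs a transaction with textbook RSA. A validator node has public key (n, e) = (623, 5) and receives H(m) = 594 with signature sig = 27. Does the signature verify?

sig^5 mod 623 = 594
594 = H(m), so the signature checks out.

verifies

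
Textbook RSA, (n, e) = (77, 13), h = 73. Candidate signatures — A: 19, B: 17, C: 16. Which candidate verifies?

B

Candidate A: Squares mod 77: 19^1≡19, 19^2≡53, 19^4≡37, 19^8≡60; 13 = 8 + 4 + 1, so 19^13 ≡ 60·37·19 ≡ 61 (mod 77)
Candidate B: Squares mod 77: 17^1≡17, 17^2≡58, 17^4≡53, 17^8≡37; 13 = 8 + 4 + 1, so 17^13 ≡ 37·53·17 ≡ 73 (mod 77)
  → matches h = 73
Candidate C: Squares mod 77: 16^1≡16, 16^2≡25, 16^4≡9, 16^8≡4; 13 = 8 + 4 + 1, so 16^13 ≡ 4·9·16 ≡ 37 (mod 77)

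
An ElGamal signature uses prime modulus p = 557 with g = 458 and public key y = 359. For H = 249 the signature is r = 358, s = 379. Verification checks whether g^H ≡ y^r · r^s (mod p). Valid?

yes

Left side g^H mod p:
458^2 = 209764 ≡ 332
458^4 ≡ 332^2 = 110224 ≡ 495
458^8 ≡ 495^2 = 245025 ≡ 502
458^16 ≡ 502^2 = 252004 ≡ 240
458^32 ≡ 240^2 = 57600 ≡ 229
458^64 ≡ 229^2 = 52441 ≡ 83
458^128 ≡ 83^2 = 6889 ≡ 205
249 = 128 + 64 + 32 + 16 + 8 + 1, so 458^249 ≡ 205·83·229·240·502·458 ≡ 450 (mod 557)
Right side y^r · r^s mod p:
359^2 = 128881 ≡ 214
359^4 ≡ 214^2 = 45796 ≡ 122
359^8 ≡ 122^2 = 14884 ≡ 402
359^16 ≡ 402^2 = 161604 ≡ 74
359^32 ≡ 74^2 = 5476 ≡ 463
359^64 ≡ 463^2 = 214369 ≡ 481
359^128 ≡ 481^2 = 231361 ≡ 206
359^256 ≡ 206^2 = 42436 ≡ 104
358 = 256 + 64 + 32 + 4 + 2, so 359^358 ≡ 104·481·463·122·214 ≡ 503 (mod 557)
358^2 = 128164 ≡ 54
358^4 ≡ 54^2 = 2916 ≡ 131
358^8 ≡ 131^2 = 17161 ≡ 451
358^16 ≡ 451^2 = 203401 ≡ 96
358^32 ≡ 96^2 = 9216 ≡ 304
358^64 ≡ 304^2 = 92416 ≡ 511
358^128 ≡ 511^2 = 261121 ≡ 445
358^256 ≡ 445^2 = 198025 ≡ 290
379 = 256 + 64 + 32 + 16 + 8 + 2 + 1, so 358^379 ≡ 290·511·304·96·451·54·358 ≡ 363 (mod 557)
503·363 = 182589 ≡ 450 (mod 557)
450 ≡ 450 (mod 557), so the signature is genuine.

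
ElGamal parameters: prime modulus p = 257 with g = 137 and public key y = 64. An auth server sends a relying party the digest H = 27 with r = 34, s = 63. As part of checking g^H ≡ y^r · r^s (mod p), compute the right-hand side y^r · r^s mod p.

64^2 = 4096 ≡ 241
64^4 ≡ 241^2 = 58081 ≡ 256
64^8 ≡ 256^2 = 65536 ≡ 1
64^16 ≡ 1^2 = 1
64^32 ≡ 1^2 = 1
34 = 32 + 2, so 64^34 ≡ 1·241 ≡ 241 (mod 257)
34^2 = 1156 ≡ 128
34^4 ≡ 128^2 = 16384 ≡ 193
34^8 ≡ 193^2 = 37249 ≡ 241
34^16 ≡ 241^2 = 58081 ≡ 256
34^32 ≡ 256^2 = 65536 ≡ 1
63 = 32 + 16 + 8 + 4 + 2 + 1, so 34^63 ≡ 1·256·241·193·128·34 ≡ 189 (mod 257)
y^r · r^s ≡ 241·189 = 45549 ≡ 60 (mod 257)

60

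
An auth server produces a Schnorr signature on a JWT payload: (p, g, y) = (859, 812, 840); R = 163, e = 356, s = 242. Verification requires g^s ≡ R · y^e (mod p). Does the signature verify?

does not verify

g^s mod p:
Squares mod 859: 812^1≡812, 812^2≡491, 812^4≡561, 812^8≡327, 812^16≡413, 812^32≡487, 812^64≡85, 812^128≡353
242 = 128 + 64 + 32 + 16 + 2, so 812^242 ≡ 353·85·487·413·491 ≡ 33 (mod 859)
R · y^e mod p:
Squares mod 859: 840^1≡840, 840^2≡361, 840^4≡612, 840^8≡20, 840^16≡400, 840^32≡226, 840^64≡395, 840^128≡546, 840^256≡43
356 = 256 + 64 + 32 + 4, so 840^356 ≡ 43·395·226·612 ≡ 42 (mod 859)
163·42 = 6846 ≡ 833 (mod 859)
33 ≠ 833; the check fails.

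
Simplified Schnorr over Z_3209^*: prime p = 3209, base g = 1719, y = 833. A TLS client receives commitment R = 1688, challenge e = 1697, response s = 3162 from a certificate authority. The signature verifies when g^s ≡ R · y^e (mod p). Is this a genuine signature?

g^s mod p:
1719^2 = 2954961 ≡ 2681
1719^4 ≡ 2681^2 = 7187761 ≡ 2810
1719^8 ≡ 2810^2 = 7896100 ≡ 1960
1719^16 ≡ 1960^2 = 3841600 ≡ 427
1719^32 ≡ 427^2 = 182329 ≡ 2625
1719^64 ≡ 2625^2 = 6890625 ≡ 902
1719^128 ≡ 902^2 = 813604 ≡ 1727
1719^256 ≡ 1727^2 = 2982529 ≡ 1368
1719^512 ≡ 1368^2 = 1871424 ≡ 577
1719^1024 ≡ 577^2 = 332929 ≡ 2402
1719^2048 ≡ 2402^2 = 5769604 ≡ 3031
3162 = 2048 + 1024 + 64 + 16 + 8 + 2, so 1719^3162 ≡ 3031·2402·902·427·1960·2681 ≡ 611 (mod 3209)
R · y^e mod p:
833^2 = 693889 ≡ 745
833^4 ≡ 745^2 = 555025 ≡ 3077
833^8 ≡ 3077^2 = 9467929 ≡ 1379
833^16 ≡ 1379^2 = 1901641 ≡ 1913
833^32 ≡ 1913^2 = 3659569 ≡ 1309
833^64 ≡ 1309^2 = 1713481 ≡ 3084
833^128 ≡ 3084^2 = 9511056 ≡ 2789
833^256 ≡ 2789^2 = 7778521 ≡ 3114
833^512 ≡ 3114^2 = 9696996 ≡ 2607
833^1024 ≡ 2607^2 = 6796449 ≡ 2996
1697 = 1024 + 512 + 128 + 32 + 1, so 833^1697 ≡ 2996·2607·2789·1309·833 ≡ 612 (mod 3209)
1688·612 = 1033056 ≡ 2967 (mod 3209)
611 ≠ 2967; the check fails.

forged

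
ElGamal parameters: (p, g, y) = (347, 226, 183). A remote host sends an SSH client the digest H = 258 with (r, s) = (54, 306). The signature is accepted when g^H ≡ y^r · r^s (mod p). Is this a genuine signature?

genuine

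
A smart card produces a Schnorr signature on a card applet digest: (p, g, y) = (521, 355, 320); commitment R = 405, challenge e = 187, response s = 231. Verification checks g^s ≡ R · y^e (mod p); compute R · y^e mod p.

320^2 = 102400 ≡ 284
320^4 ≡ 284^2 = 80656 ≡ 422
320^8 ≡ 422^2 = 178084 ≡ 423
320^16 ≡ 423^2 = 178929 ≡ 226
320^32 ≡ 226^2 = 51076 ≡ 18
320^64 ≡ 18^2 = 324
320^128 ≡ 324^2 = 104976 ≡ 255
187 = 128 + 32 + 16 + 8 + 2 + 1, so 320^187 ≡ 255·18·226·423·284·320 ≡ 101 (mod 521)
R · y^e ≡ 405·101 = 40905 ≡ 267 (mod 521)

267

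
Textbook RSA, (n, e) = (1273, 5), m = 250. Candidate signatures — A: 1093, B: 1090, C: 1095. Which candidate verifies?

Candidate A: Squares mod 1273: 1093^1≡1093, 1093^2≡575, 1093^4≡918; 5 = 4 + 1, so 1093^5 ≡ 918·1093 ≡ 250 (mod 1273)
  → matches m = 250
Candidate B: Squares mod 1273: 1090^1≡1090, 1090^2≡391, 1090^4≡121; 5 = 4 + 1, so 1090^5 ≡ 121·1090 ≡ 771 (mod 1273)
Candidate C: Squares mod 1273: 1095^1≡1095, 1095^2≡1132, 1095^4≡786; 5 = 4 + 1, so 1095^5 ≡ 786·1095 ≡ 122 (mod 1273)

A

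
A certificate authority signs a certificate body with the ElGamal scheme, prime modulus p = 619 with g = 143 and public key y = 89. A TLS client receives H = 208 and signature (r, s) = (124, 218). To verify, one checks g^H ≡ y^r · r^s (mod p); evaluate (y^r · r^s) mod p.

5

89^2 = 7921 ≡ 493
89^4 ≡ 493^2 = 243049 ≡ 401
89^8 ≡ 401^2 = 160801 ≡ 480
89^16 ≡ 480^2 = 230400 ≡ 132
89^32 ≡ 132^2 = 17424 ≡ 92
89^64 ≡ 92^2 = 8464 ≡ 417
124 = 64 + 32 + 16 + 8 + 4, so 89^124 ≡ 417·92·132·480·401 ≡ 358 (mod 619)
124^2 = 15376 ≡ 520
124^4 ≡ 520^2 = 270400 ≡ 516
124^8 ≡ 516^2 = 266256 ≡ 86
124^16 ≡ 86^2 = 7396 ≡ 587
124^32 ≡ 587^2 = 344569 ≡ 405
124^64 ≡ 405^2 = 164025 ≡ 609
124^128 ≡ 609^2 = 370881 ≡ 100
218 = 128 + 64 + 16 + 8 + 2, so 124^218 ≡ 100·609·587·86·520 ≡ 517 (mod 619)
y^r · r^s ≡ 358·517 = 185086 ≡ 5 (mod 619)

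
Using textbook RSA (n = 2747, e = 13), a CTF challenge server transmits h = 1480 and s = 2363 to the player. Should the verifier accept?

s^2 ≡ 2363^2 = 5583769 ≡ 1865
s^4 ≡ 1865^2 = 3478225 ≡ 523
s^8 ≡ 523^2 = 273529 ≡ 1576
13 = 8 + 4 + 1, so s^13 ≡ 1576·523·2363 ≡ 855 (mod 2747)
The recovered value 855 does not match the digest 1480.

reject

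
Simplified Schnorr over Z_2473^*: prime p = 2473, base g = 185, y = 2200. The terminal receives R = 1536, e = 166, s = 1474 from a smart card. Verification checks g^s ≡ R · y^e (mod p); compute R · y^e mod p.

867

2200^2 = 4840000 ≡ 339
2200^4 ≡ 339^2 = 114921 ≡ 1163
2200^8 ≡ 1163^2 = 1352569 ≡ 2311
2200^16 ≡ 2311^2 = 5340721 ≡ 1514
2200^32 ≡ 1514^2 = 2292196 ≡ 2198
2200^64 ≡ 2198^2 = 4831204 ≡ 1435
2200^128 ≡ 1435^2 = 2059225 ≡ 1689
166 = 128 + 32 + 4 + 2, so 2200^166 ≡ 1689·2198·1163·339 ≡ 1580 (mod 2473)
R · y^e ≡ 1536·1580 = 2426880 ≡ 867 (mod 2473)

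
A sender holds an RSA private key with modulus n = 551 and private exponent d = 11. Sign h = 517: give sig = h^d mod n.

Squares mod 551: h^1≡517, h^2≡54, h^4≡161, h^8≡24
11 = 8 + 2 + 1, so h^11 ≡ 24·54·517 ≡ 16 (mod 551)

16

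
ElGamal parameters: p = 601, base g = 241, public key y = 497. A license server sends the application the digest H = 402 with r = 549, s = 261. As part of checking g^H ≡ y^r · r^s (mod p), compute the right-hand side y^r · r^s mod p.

385

497^2 = 247009 ≡ 599
497^4 ≡ 599^2 = 358801 ≡ 4
497^8 ≡ 4^2 = 16
497^16 ≡ 16^2 = 256
497^32 ≡ 256^2 = 65536 ≡ 27
497^64 ≡ 27^2 = 729 ≡ 128
497^128 ≡ 128^2 = 16384 ≡ 157
497^256 ≡ 157^2 = 24649 ≡ 8
497^512 ≡ 8^2 = 64
549 = 512 + 32 + 4 + 1, so 497^549 ≡ 64·27·4·497 ≡ 549 (mod 601)
549^2 = 301401 ≡ 300
549^4 ≡ 300^2 = 90000 ≡ 451
549^8 ≡ 451^2 = 203401 ≡ 263
549^16 ≡ 263^2 = 69169 ≡ 54
549^32 ≡ 54^2 = 2916 ≡ 512
549^64 ≡ 512^2 = 262144 ≡ 108
549^128 ≡ 108^2 = 11664 ≡ 245
549^256 ≡ 245^2 = 60025 ≡ 526
261 = 256 + 4 + 1, so 549^261 ≡ 526·451·549 ≡ 374 (mod 601)
y^r · r^s ≡ 549·374 = 205326 ≡ 385 (mod 601)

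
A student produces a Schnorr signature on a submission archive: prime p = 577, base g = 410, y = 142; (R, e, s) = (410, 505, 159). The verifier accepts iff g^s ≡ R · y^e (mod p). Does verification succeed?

g^s mod p:
Squares mod 577: 410^1≡410, 410^2≡193, 410^4≡321, 410^8≡335, 410^16≡287, 410^32≡435, 410^64≡546, 410^128≡384
159 = 128 + 16 + 8 + 4 + 2 + 1, so 410^159 ≡ 384·287·335·321·193·410 ≡ 520 (mod 577)
R · y^e mod p:
Squares mod 577: 142^1≡142, 142^2≡546, 142^4≡384, 142^8≡321, 142^16≡335, 142^32≡287, 142^64≡435, 142^128≡546, 142^256≡384
505 = 256 + 128 + 64 + 32 + 16 + 8 + 1, so 142^505 ≡ 384·546·435·287·335·321·142 ≡ 142 (mod 577)
410·142 = 58220 ≡ 520 (mod 577)
520 ≡ 520 (mod 577); signature holds.

passes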